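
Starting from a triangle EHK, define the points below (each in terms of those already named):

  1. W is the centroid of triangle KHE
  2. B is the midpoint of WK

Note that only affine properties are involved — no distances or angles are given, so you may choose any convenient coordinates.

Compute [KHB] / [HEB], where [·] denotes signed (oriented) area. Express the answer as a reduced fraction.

Assign E = (0, 0), H = (1, 0), K = (0, 1) — the answer is frame-independent, so this choice is without loss of generality.
1. W is the centroid of triangle KHE ⇒ W = (1/3, 1/3)
2. B is the midpoint of WK ⇒ B = (1/6, 2/3)
2·[KHB] = -1/6, 2·[HEB] = -2/3
[KHB]:[HEB] = -1/6:-2/3 = 1/4

[KHB]:[HEB] = 1/4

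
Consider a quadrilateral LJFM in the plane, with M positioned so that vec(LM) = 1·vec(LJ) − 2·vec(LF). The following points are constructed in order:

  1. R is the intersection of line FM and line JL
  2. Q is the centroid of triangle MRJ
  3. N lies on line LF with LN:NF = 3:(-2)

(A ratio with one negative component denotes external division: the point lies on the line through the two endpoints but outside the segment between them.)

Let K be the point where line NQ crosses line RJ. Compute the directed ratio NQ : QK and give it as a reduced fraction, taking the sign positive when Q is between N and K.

Work in coordinates with L = (0, 0), J = (1, 0), F = (0, 1), M = (1, -2).
1. R is the intersection of line FM and line JL ⇒ R = (1/3, 0)
2. Q is the centroid of triangle MRJ ⇒ Q = (7/9, -2/3)
3. N lies on line LF with LN:NF = 3:(-2) ⇒ N = (0, 3)
line NQ meets RJ at K = (7/11, 0)
Q = N + t·(K−N) with t = 11/9, so NQ:QK = 11/9:-2/9

NQ:QK = -11/2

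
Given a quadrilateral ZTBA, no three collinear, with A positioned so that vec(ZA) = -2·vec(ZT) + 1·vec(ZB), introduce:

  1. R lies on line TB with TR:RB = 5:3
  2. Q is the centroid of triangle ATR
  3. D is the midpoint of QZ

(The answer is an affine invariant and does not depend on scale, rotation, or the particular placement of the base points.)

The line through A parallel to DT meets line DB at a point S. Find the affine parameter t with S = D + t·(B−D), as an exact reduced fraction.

Work in coordinates with Z = (0, 0), T = (1, 0), B = (0, 1), A = (-2, 1).
1. R lies on line TB with TR:RB = 5:3 ⇒ R = (3/8, 5/8)
2. Q is the centroid of triangle ATR ⇒ Q = (-5/24, 13/24)
3. D is the midpoint of QZ ⇒ D = (-5/48, 13/48)
through A parallel to DT: direction (53/48, -13/48); meets DB at S = (-13/192, 101/192)
S = D + t·(B−D) with t = 7/20

t = 7/20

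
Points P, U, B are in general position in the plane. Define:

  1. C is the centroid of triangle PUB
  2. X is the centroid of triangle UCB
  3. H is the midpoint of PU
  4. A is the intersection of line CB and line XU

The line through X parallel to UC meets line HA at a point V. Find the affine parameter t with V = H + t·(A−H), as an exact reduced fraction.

t = 5/6

Work in coordinates with P = (0, 0), U = (1, 0), B = (0, 1).
1. C is the centroid of triangle PUB ⇒ C = (1/3, 1/3)
2. X is the centroid of triangle UCB ⇒ X = (4/9, 4/9)
3. H is the midpoint of PU ⇒ H = (1/2, 0)
4. A is the intersection of line CB and line XU ⇒ A = (1/6, 2/3)
through X parallel to UC: direction (-2/3, 1/3); meets HA at V = (2/9, 5/9)
V = H + t·(A−H) with t = 5/6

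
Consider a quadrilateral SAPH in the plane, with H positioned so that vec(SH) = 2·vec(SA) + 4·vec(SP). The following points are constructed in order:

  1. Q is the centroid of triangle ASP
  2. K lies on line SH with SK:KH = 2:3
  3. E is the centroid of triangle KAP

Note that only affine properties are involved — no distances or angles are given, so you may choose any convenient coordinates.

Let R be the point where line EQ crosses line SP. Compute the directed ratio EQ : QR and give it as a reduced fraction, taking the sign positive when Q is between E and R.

Choose coordinates S = (0, 0), A = (1, 0), P = (0, 1), H = (2, 4).
1. Q is the centroid of triangle ASP ⇒ Q = (1/3, 1/3)
2. K lies on line SH with SK:KH = 2:3 ⇒ K = (4/5, 8/5)
3. E is the centroid of triangle KAP ⇒ E = (3/5, 13/15)
line EQ meets SP at R = (0, -1/3)
Q = E + t·(R−E) with t = 4/9, so EQ:QR = 4/9:5/9

EQ:QR = 4/5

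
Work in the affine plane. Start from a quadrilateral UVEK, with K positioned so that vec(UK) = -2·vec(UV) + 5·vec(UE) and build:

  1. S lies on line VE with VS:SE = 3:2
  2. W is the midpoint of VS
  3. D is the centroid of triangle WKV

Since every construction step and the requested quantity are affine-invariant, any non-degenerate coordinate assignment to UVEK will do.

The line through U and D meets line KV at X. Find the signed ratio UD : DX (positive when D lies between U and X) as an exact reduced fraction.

Assign U = (0, 0), V = (1, 0), E = (0, 1), K = (-2, 5) — the answer is frame-independent, so this choice is without loss of generality.
1. S lies on line VE with VS:SE = 3:2 ⇒ S = (2/5, 3/5)
2. W is the midpoint of VS ⇒ W = (7/10, 3/10)
3. D is the centroid of triangle WKV ⇒ D = (-1/10, 53/30)
line UD meets KV at X = (-5/48, 265/144)
D = U + t·(X−U) with t = 24/25, so UD:DX = 24/25:1/25

UD:DX = 24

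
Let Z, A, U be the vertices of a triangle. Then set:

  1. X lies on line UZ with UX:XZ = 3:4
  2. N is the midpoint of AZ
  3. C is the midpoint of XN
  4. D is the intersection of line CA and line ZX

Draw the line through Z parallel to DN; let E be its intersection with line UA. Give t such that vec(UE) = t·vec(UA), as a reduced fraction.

t = 21/5

Choose coordinates Z = (0, 0), A = (1, 0), U = (0, 1).
1. X lies on line UZ with UX:XZ = 3:4 ⇒ X = (0, 4/7)
2. N is the midpoint of AZ ⇒ N = (1/2, 0)
3. C is the midpoint of XN ⇒ C = (1/4, 2/7)
4. D is the intersection of line CA and line ZX ⇒ D = (0, 8/21)
through Z parallel to DN: direction (1/2, -8/21); meets UA at E = (21/5, -16/5)
E = U + t·(A−U) with t = 21/5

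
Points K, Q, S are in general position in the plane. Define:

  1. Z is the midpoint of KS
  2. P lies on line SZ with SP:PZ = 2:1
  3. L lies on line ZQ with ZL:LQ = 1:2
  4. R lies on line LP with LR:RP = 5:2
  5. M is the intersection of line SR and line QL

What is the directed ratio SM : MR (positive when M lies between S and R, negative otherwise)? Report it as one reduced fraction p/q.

SM:MR = -21/5

Work in coordinates with K = (0, 0), Q = (1, 0), S = (0, 1).
1. Z is the midpoint of KS ⇒ Z = (0, 1/2)
2. P lies on line SZ with SP:PZ = 2:1 ⇒ P = (0, 2/3)
3. L lies on line ZQ with ZL:LQ = 1:2 ⇒ L = (1/3, 1/3)
4. R lies on line LP with LR:RP = 5:2 ⇒ R = (2/21, 4/7)
5. M is the intersection of line SR and line QL ⇒ M = (1/8, 7/16)
M = S + t·(R−S) with t = 21/16, so SM:MR = t:(1−t) = 21/16:-5/16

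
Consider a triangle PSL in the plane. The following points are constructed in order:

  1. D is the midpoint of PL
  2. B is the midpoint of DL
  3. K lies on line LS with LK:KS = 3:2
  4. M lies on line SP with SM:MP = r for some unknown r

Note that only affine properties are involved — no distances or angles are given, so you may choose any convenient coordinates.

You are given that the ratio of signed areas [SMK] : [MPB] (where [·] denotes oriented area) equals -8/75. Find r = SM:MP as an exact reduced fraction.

Set P = (0, 0), S = (1, 0), L = (0, 1); any affine frame gives the same invariant.
1. D is the midpoint of PL ⇒ D = (0, 1/2)
2. B is the midpoint of DL ⇒ B = (0, 3/4)
3. K lies on line LS with LK:KS = 3:2 ⇒ K = (3/5, 2/5)
4. With SM:MP = r, write λ = r/(r+1) so M = S + λ·(P−S); M is affine-linear in λ
Every point depending on M is an affine combination of M and λ-independent points, so each such coordinate is linear in λ; the λ² term in each signed area is a multiple of (P−S)×(P−S) = 0, so 2·[SMK] and 2·[MPB] are each linear in λ. Evaluating at λ=0 and λ=1:
  2·[SMK] = -2/5·λ,   2·[MPB] = 3/4·λ − 3/4
So [SMK]:[MPB] = (-2/5·λ) / (3/4·λ − 3/4). Setting this equal to -8/75:
  -2/5·λ = -8/75·(3/4·λ − 3/4)  ⇒  λ = -1/4
Then r = λ/(1−λ) = (-1/4)/(5/4) = -1/5. Check: with r = -1/5, M = (5/4, 0) and [SMK]:[MPB] = -8/75 as required.

r = -1/5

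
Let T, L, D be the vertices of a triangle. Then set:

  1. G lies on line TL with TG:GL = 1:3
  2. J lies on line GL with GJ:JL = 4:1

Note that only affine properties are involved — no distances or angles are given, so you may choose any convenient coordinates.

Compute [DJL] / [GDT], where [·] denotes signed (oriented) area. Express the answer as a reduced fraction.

[DJL]:[GDT] = 3/5

Assign T = (0, 0), L = (1, 0), D = (0, 1) — the answer is frame-independent, so this choice is without loss of generality.
1. G lies on line TL with TG:GL = 1:3 ⇒ G = (1/4, 0)
2. J lies on line GL with GJ:JL = 4:1 ⇒ J = (17/20, 0)
2·[DJL] = 3/20, 2·[GDT] = 1/4
[DJL]:[GDT] = 3/20:1/4 = 3/5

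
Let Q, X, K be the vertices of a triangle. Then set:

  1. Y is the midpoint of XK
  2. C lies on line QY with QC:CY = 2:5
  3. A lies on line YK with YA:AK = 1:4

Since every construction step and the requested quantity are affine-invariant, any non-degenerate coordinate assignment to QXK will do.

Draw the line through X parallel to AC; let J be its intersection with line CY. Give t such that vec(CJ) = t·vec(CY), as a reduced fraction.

Work in coordinates with Q = (0, 0), X = (1, 0), K = (0, 1).
1. Y is the midpoint of XK ⇒ Y = (1/2, 1/2)
2. C lies on line QY with QC:CY = 2:5 ⇒ C = (1/7, 1/7)
3. A lies on line YK with YA:AK = 1:4 ⇒ A = (2/5, 3/5)
through X parallel to AC: direction (-9/35, -16/35); meets CY at J = (16/7, 16/7)
J = C + t·(Y−C) with t = 6

t = 6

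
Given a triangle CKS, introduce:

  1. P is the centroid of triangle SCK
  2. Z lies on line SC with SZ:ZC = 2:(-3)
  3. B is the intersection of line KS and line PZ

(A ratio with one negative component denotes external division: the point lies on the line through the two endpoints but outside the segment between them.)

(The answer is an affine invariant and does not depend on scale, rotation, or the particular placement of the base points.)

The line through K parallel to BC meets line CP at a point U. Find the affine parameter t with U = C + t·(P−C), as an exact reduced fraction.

t = 5

Assign C = (0, 0), K = (1, 0), S = (0, 1) — the answer is frame-independent, so this choice is without loss of generality.
1. P is the centroid of triangle SCK ⇒ P = (1/3, 1/3)
2. Z lies on line SC with SZ:ZC = 2:(-3) ⇒ Z = (0, 3)
3. B is the intersection of line KS and line PZ ⇒ B = (2/7, 5/7)
through K parallel to BC: direction (-2/7, -5/7); meets CP at U = (5/3, 5/3)
U = C + t·(P−C) with t = 5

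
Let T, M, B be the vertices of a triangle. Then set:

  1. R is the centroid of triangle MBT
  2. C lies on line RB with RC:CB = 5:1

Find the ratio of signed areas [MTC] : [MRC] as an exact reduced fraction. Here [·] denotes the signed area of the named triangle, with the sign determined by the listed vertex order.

[MTC]:[MRC] = 16/5

Set T = (0, 0), M = (1, 0), B = (0, 1); any affine frame gives the same invariant.
1. R is the centroid of triangle MBT ⇒ R = (1/3, 1/3)
2. C lies on line RB with RC:CB = 5:1 ⇒ C = (1/18, 8/9)
2·[MTC] = -8/9, 2·[MRC] = -5/18
[MTC]:[MRC] = -8/9:-5/18 = 16/5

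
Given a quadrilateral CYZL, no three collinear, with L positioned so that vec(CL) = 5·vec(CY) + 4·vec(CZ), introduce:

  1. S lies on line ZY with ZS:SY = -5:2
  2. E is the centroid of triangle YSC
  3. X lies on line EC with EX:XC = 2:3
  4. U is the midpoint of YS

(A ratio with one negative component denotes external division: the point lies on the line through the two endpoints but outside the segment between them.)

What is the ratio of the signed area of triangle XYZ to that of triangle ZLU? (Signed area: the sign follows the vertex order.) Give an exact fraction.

Choose coordinates C = (0, 0), Y = (1, 0), Z = (0, 1), L = (5, 4).
1. S lies on line ZY with ZS:SY = -5:2 ⇒ S = (5/3, -2/3)
2. E is the centroid of triangle YSC ⇒ E = (8/9, -2/9)
3. X lies on line EC with EX:XC = 2:3 ⇒ X = (8/15, -2/15)
4. U is the midpoint of YS ⇒ U = (4/3, -1/3)
2·[XYZ] = 3/5, 2·[ZLU] = -32/3
[XYZ]:[ZLU] = 3/5:-32/3 = -9/160

[XYZ]:[ZLU] = -9/160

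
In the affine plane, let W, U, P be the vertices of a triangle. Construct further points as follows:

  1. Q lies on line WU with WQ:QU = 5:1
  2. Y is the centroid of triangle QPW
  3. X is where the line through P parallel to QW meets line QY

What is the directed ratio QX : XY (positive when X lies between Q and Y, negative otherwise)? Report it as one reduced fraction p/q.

Set W = (0, 0), U = (1, 0), P = (0, 1); any affine frame gives the same invariant.
1. Q lies on line WU with WQ:QU = 5:1 ⇒ Q = (5/6, 0)
2. Y is the centroid of triangle QPW ⇒ Y = (5/18, 1/3)
3. X is where the line through P parallel to QW meets line QY ⇒ X = (-5/6, 1)
X = Q + t·(Y−Q) with t = 3, so QX:XY = t:(1−t) = 3:-2

QX:XY = -3/2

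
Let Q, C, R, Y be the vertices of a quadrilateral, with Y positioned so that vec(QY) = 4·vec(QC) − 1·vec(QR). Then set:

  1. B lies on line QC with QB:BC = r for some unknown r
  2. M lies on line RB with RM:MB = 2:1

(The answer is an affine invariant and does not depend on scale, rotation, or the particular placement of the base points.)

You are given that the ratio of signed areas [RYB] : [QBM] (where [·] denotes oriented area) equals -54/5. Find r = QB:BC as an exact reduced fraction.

r = 5/2

Choose coordinates Q = (0, 0), C = (1, 0), R = (0, 1), Y = (4, -1).
1. With QB:BC = r, write λ = r/(r+1) so B = Q + λ·(C−Q); B is affine-linear in λ
2. M lies on line RB with RM:MB = 2:1 ⇒ M is an affine combination of earlier points and hence also affine-linear in λ
Every point depending on B is an affine combination of B and λ-independent points, so each such coordinate is linear in λ; the λ² term in each signed area is a multiple of (C−Q)×(C−Q) = 0, so 2·[RYB] and 2·[QBM] are each linear in λ. Evaluating at λ=0 and λ=1:
  2·[RYB] = 2·λ − 4,   2·[QBM] = 1/3·λ
So [RYB]:[QBM] = (2·λ − 4) / (1/3·λ). Setting this equal to -54/5:
  2·λ − 4 = -54/5·(1/3·λ)  ⇒  λ = 5/7
Then r = λ/(1−λ) = (5/7)/(2/7) = 5/2. Check: with r = 5/2, B = (5/7, 0) and [RYB]:[QBM] = -54/5 as required.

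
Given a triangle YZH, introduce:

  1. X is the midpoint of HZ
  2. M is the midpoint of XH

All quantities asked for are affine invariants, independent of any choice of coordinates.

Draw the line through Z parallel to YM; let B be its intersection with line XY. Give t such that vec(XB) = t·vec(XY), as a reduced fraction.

t = -2

Assign Y = (0, 0), Z = (1, 0), H = (0, 1) — the answer is frame-independent, so this choice is without loss of generality.
1. X is the midpoint of HZ ⇒ X = (1/2, 1/2)
2. M is the midpoint of XH ⇒ M = (1/4, 3/4)
through Z parallel to YM: direction (1/4, 3/4); meets XY at B = (3/2, 3/2)
B = X + t·(Y−X) with t = -2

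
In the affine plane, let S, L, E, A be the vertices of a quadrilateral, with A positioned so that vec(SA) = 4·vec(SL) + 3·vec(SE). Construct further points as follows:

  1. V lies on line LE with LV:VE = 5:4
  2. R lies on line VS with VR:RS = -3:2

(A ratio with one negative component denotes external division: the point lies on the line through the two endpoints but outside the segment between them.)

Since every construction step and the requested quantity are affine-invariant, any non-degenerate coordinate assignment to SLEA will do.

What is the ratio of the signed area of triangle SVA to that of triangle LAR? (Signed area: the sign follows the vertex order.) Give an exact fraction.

Work in coordinates with S = (0, 0), L = (1, 0), E = (0, 1), A = (4, 3).
1. V lies on line LE with LV:VE = 5:4 ⇒ V = (4/9, 5/9)
2. R lies on line VS with VR:RS = -3:2 ⇒ R = (-8/9, -10/9)
2·[SVA] = -8/9, 2·[LAR] = 7/3
[SVA]:[LAR] = -8/9:7/3 = -8/21

[SVA]:[LAR] = -8/21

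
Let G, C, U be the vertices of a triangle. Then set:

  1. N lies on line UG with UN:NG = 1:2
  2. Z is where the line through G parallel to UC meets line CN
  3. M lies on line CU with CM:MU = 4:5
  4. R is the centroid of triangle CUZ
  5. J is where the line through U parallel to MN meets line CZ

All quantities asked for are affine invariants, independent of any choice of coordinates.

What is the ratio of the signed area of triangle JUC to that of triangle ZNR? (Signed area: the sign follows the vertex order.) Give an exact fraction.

[JUC]:[ZNR] = -27/8

Set G = (0, 0), C = (1, 0), U = (0, 1); any affine frame gives the same invariant.
1. N lies on line UG with UN:NG = 1:2 ⇒ N = (0, 2/3)
2. Z is where the line through G parallel to UC meets line CN ⇒ Z = (-2, 2)
3. M lies on line CU with CM:MU = 4:5 ⇒ M = (5/9, 4/9)
4. R is the centroid of triangle CUZ ⇒ R = (-1/3, 1)
5. J is where the line through U parallel to MN meets line CZ ⇒ J = (-5/4, 3/2)
2·[JUC] = -3/4, 2·[ZNR] = 2/9
[JUC]:[ZNR] = -3/4:2/9 = -27/8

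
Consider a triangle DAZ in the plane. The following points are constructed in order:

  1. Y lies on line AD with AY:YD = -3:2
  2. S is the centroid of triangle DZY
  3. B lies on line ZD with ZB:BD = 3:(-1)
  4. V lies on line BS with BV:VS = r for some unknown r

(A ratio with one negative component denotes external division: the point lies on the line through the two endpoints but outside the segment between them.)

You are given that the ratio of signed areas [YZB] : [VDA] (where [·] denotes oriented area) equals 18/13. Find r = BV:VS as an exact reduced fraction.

Choose coordinates D = (0, 0), A = (1, 0), Z = (0, 1).
1. Y lies on line AD with AY:YD = -3:2 ⇒ Y = (-2, 0)
2. S is the centroid of triangle DZY ⇒ S = (-2/3, 1/3)
3. B lies on line ZD with ZB:BD = 3:(-1) ⇒ B = (0, -1/2)
4. With BV:VS = r, write λ = r/(r+1) so V = B + λ·(S−B); V is affine-linear in λ
Every point depending on V is an affine combination of V and λ-independent points, so each such coordinate is linear in λ; the λ² term in each signed area is a multiple of (S−B)×(S−B) = 0, so 2·[YZB] and 2·[VDA] are each linear in λ. Evaluating at λ=0 and λ=1:
  2·[YZB] = -3,   2·[VDA] = 5/6·λ − 1/2
So [YZB]:[VDA] = (-3) / (5/6·λ − 1/2). Setting this equal to 18/13:
  -3 = 18/13·(5/6·λ − 1/2)  ⇒  λ = -2
Then r = λ/(1−λ) = (-2)/(3) = -2/3. Check: with r = -2/3, V = (4/3, -13/6) and [YZB]:[VDA] = 18/13 as required.

r = -2/3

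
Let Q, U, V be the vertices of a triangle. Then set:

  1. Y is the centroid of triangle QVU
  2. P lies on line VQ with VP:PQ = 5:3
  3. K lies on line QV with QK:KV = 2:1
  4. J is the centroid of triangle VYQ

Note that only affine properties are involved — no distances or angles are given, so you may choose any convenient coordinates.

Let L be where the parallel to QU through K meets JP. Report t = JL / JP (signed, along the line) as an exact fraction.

t = -16/5

Assign Q = (0, 0), U = (1, 0), V = (0, 1) — the answer is frame-independent, so this choice is without loss of generality.
1. Y is the centroid of triangle QVU ⇒ Y = (1/3, 1/3)
2. P lies on line VQ with VP:PQ = 5:3 ⇒ P = (0, 3/8)
3. K lies on line QV with QK:KV = 2:1 ⇒ K = (0, 2/3)
4. J is the centroid of triangle VYQ ⇒ J = (1/9, 4/9)
through K parallel to QU: direction (1, 0); meets JP at L = (7/15, 2/3)
L = J + t·(P−J) with t = -16/5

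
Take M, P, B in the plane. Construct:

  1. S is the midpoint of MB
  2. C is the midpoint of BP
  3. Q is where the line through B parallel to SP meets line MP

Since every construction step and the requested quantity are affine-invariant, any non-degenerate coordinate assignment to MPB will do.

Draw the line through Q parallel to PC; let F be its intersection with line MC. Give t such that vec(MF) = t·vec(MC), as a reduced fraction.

t = 2

Set M = (0, 0), P = (1, 0), B = (0, 1); any affine frame gives the same invariant.
1. S is the midpoint of MB ⇒ S = (0, 1/2)
2. C is the midpoint of BP ⇒ C = (1/2, 1/2)
3. Q is where the line through B parallel to SP meets line MP ⇒ Q = (2, 0)
through Q parallel to PC: direction (-1/2, 1/2); meets MC at F = (1, 1)
F = M + t·(C−M) with t = 2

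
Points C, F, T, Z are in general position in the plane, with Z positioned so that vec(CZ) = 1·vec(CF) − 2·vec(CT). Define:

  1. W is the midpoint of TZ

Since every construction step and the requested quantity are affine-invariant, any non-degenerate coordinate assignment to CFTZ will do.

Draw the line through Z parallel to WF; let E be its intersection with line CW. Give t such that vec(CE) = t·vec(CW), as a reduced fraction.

t = 3

Choose coordinates C = (0, 0), F = (1, 0), T = (0, 1), Z = (1, -2).
1. W is the midpoint of TZ ⇒ W = (1/2, -1/2)
through Z parallel to WF: direction (1/2, 1/2); meets CW at E = (3/2, -3/2)
E = C + t·(W−C) with t = 3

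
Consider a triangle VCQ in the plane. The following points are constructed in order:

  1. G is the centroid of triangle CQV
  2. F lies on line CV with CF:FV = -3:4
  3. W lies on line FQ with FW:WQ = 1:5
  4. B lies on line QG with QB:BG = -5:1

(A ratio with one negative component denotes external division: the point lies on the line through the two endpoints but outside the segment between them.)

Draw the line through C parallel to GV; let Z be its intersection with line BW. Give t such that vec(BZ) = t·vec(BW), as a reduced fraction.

t = 9/35

Assign V = (0, 0), C = (1, 0), Q = (0, 1) — the answer is frame-independent, so this choice is without loss of generality.
1. G is the centroid of triangle CQV ⇒ G = (1/3, 1/3)
2. F lies on line CV with CF:FV = -3:4 ⇒ F = (4, 0)
3. W lies on line FQ with FW:WQ = 1:5 ⇒ W = (10/3, 1/6)
4. B lies on line QG with QB:BG = -5:1 ⇒ B = (5/12, 1/6)
through C parallel to GV: direction (-1/3, -1/3); meets BW at Z = (7/6, 1/6)
Z = B + t·(W−B) with t = 9/35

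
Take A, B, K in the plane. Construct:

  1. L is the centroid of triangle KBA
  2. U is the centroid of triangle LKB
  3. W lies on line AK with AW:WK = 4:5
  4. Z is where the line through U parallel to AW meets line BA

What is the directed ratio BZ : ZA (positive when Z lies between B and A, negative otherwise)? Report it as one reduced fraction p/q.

BZ:ZA = 5/4

Work in coordinates with A = (0, 0), B = (1, 0), K = (0, 1).
1. L is the centroid of triangle KBA ⇒ L = (1/3, 1/3)
2. U is the centroid of triangle LKB ⇒ U = (4/9, 4/9)
3. W lies on line AK with AW:WK = 4:5 ⇒ W = (0, 4/9)
4. Z is where the line through U parallel to AW meets line BA ⇒ Z = (4/9, 0)
Z = B + t·(A−B) with t = 5/9, so BZ:ZA = t:(1−t) = 5/9:4/9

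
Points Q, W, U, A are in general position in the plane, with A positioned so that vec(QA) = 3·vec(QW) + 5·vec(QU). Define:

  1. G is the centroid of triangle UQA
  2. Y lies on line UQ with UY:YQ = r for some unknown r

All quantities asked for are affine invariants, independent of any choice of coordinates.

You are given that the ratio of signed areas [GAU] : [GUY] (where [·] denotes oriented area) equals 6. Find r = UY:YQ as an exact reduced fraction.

r = 1/5

Choose coordinates Q = (0, 0), W = (1, 0), U = (0, 1), A = (3, 5).
1. G is the centroid of triangle UQA ⇒ G = (1, 2)
2. With UY:YQ = r, write λ = r/(r+1) so Y = U + λ·(Q−U); Y is affine-linear in λ
Every point depending on Y is an affine combination of Y and λ-independent points, so each such coordinate is linear in λ; the λ² term in each signed area is a multiple of (Q−U)×(Q−U) = 0, so 2·[GAU] and 2·[GUY] are each linear in λ. Evaluating at λ=0 and λ=1:
  2·[GAU] = 1,   2·[GUY] = λ
So [GAU]:[GUY] = (1) / (λ). Setting this equal to 6:
  1 = 6·(λ)  ⇒  λ = 1/6
Then r = λ/(1−λ) = (1/6)/(5/6) = 1/5. Check: with r = 1/5, Y = (0, 5/6) and [GAU]:[GUY] = 6 as required.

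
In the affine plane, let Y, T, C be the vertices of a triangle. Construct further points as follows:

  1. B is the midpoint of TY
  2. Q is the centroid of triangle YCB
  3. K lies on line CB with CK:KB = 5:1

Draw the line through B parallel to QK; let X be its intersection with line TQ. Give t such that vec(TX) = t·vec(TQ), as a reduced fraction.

t = 3/2

Work in coordinates with Y = (0, 0), T = (1, 0), C = (0, 1).
1. B is the midpoint of TY ⇒ B = (1/2, 0)
2. Q is the centroid of triangle YCB ⇒ Q = (1/6, 1/3)
3. K lies on line CB with CK:KB = 5:1 ⇒ K = (5/12, 1/6)
through B parallel to QK: direction (1/4, -1/6); meets TQ at X = (-1/4, 1/2)
X = T + t·(Q−T) with t = 3/2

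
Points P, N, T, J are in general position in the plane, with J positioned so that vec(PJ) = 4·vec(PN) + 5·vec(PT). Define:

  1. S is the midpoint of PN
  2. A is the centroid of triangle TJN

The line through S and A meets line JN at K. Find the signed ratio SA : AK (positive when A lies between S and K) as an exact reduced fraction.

SA:AK = -1/16

Work in coordinates with P = (0, 0), N = (1, 0), T = (0, 1), J = (4, 5).
1. S is the midpoint of PN ⇒ S = (1/2, 0)
2. A is the centroid of triangle TJN ⇒ A = (5/3, 2)
line SA meets JN at K = (-17, -30)
A = S + t·(K−S) with t = -1/15, so SA:AK = -1/15:16/15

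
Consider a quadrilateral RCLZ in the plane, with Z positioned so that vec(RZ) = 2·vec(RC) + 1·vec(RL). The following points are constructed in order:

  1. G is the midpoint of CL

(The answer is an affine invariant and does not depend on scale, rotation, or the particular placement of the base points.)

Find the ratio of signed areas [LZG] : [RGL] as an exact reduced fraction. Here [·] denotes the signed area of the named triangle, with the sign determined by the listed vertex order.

[LZG]:[RGL] = -2

Choose coordinates R = (0, 0), C = (1, 0), L = (0, 1), Z = (2, 1).
1. G is the midpoint of CL ⇒ G = (1/2, 1/2)
2·[LZG] = -1, 2·[RGL] = 1/2
[LZG]:[RGL] = -1:1/2 = -2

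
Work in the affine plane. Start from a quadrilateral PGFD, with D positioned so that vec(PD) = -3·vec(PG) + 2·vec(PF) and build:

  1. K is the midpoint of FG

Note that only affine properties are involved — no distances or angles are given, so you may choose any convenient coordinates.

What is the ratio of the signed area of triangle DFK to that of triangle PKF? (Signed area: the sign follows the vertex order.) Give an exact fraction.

[DFK]:[PKF] = -2

Set P = (0, 0), G = (1, 0), F = (0, 1), D = (-3, 2); any affine frame gives the same invariant.
1. K is the midpoint of FG ⇒ K = (1/2, 1/2)
2·[DFK] = -1, 2·[PKF] = 1/2
[DFK]:[PKF] = -1:1/2 = -2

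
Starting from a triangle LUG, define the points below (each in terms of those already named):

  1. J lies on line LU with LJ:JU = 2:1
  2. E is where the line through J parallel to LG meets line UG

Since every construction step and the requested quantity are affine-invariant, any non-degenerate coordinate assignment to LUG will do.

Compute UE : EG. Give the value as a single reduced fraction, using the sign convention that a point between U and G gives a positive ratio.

Set L = (0, 0), U = (1, 0), G = (0, 1); any affine frame gives the same invariant.
1. J lies on line LU with LJ:JU = 2:1 ⇒ J = (2/3, 0)
2. E is where the line through J parallel to LG meets line UG ⇒ E = (2/3, 1/3)
E = U + t·(G−U) with t = 1/3, so UE:EG = t:(1−t) = 1/3:2/3

UE:EG = 1/2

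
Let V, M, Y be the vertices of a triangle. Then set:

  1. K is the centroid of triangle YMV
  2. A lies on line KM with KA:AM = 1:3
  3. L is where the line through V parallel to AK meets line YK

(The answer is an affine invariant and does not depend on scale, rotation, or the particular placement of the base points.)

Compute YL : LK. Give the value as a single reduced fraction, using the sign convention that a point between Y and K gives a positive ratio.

YL:LK = -2

Assign V = (0, 0), M = (1, 0), Y = (0, 1) — the answer is frame-independent, so this choice is without loss of generality.
1. K is the centroid of triangle YMV ⇒ K = (1/3, 1/3)
2. A lies on line KM with KA:AM = 1:3 ⇒ A = (1/2, 1/4)
3. L is where the line through V parallel to AK meets line YK ⇒ L = (2/3, -1/3)
L = Y + t·(K−Y) with t = 2, so YL:LK = t:(1−t) = 2:-1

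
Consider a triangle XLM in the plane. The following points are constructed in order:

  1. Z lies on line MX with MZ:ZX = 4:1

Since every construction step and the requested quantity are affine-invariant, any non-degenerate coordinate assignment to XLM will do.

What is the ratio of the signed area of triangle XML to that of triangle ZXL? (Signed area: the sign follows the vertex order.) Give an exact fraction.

Assign X = (0, 0), L = (1, 0), M = (0, 1) — the answer is frame-independent, so this choice is without loss of generality.
1. Z lies on line MX with MZ:ZX = 4:1 ⇒ Z = (0, 1/5)
2·[XML] = -1, 2·[ZXL] = 1/5
[XML]:[ZXL] = -1:1/5 = -5

[XML]:[ZXL] = -5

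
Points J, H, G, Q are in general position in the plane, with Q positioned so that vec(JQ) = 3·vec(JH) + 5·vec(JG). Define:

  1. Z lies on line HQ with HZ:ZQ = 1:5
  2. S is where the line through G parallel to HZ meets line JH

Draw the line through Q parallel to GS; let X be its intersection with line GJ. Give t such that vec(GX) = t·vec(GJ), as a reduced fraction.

Assign J = (0, 0), H = (1, 0), G = (0, 1), Q = (3, 5) — the answer is frame-independent, so this choice is without loss of generality.
1. Z lies on line HQ with HZ:ZQ = 1:5 ⇒ Z = (4/3, 5/6)
2. S is where the line through G parallel to HZ meets line JH ⇒ S = (-2/5, 0)
through Q parallel to GS: direction (-2/5, -1); meets GJ at X = (0, -5/2)
X = G + t·(J−G) with t = 7/2

t = 7/2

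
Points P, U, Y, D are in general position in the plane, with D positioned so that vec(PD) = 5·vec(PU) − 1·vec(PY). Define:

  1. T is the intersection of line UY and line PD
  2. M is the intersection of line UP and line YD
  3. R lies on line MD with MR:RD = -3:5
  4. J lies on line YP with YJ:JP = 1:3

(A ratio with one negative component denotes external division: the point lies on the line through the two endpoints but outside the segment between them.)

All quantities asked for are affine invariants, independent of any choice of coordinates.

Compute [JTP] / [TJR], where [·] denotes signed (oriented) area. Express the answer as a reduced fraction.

Work in coordinates with P = (0, 0), U = (1, 0), Y = (0, 1), D = (5, -1).
1. T is the intersection of line UY and line PD ⇒ T = (5/4, -1/4)
2. M is the intersection of line UP and line YD ⇒ M = (5/2, 0)
3. R lies on line MD with MR:RD = -3:5 ⇒ R = (-5/4, 3/2)
4. J lies on line YP with YJ:JP = 1:3 ⇒ J = (0, 3/4)
2·[JTP] = -15/16, 2·[TJR] = 5/16
[JTP]:[TJR] = -15/16:5/16 = -3

[JTP]:[TJR] = -3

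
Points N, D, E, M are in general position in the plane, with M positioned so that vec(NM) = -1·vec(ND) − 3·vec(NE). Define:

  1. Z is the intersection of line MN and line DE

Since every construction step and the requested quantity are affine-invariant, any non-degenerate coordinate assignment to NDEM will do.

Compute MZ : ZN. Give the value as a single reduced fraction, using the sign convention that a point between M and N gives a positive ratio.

MZ:ZN = -5

Work in coordinates with N = (0, 0), D = (1, 0), E = (0, 1), M = (-1, -3).
1. Z is the intersection of line MN and line DE ⇒ Z = (1/4, 3/4)
Z = M + t·(N−M) with t = 5/4, so MZ:ZN = t:(1−t) = 5/4:-1/4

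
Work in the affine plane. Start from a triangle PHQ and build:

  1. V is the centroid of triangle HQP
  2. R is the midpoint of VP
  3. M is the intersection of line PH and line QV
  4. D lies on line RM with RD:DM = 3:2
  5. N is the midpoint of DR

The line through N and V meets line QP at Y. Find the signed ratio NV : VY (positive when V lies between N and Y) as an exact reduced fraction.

Set P = (0, 0), H = (1, 0), Q = (0, 1); any affine frame gives the same invariant.
1. V is the centroid of triangle HQP ⇒ V = (1/3, 1/3)
2. R is the midpoint of VP ⇒ R = (1/6, 1/6)
3. M is the intersection of line PH and line QV ⇒ M = (1/2, 0)
4. D lies on line RM with RD:DM = 3:2 ⇒ D = (11/30, 1/15)
5. N is the midpoint of DR ⇒ N = (4/15, 7/60)
line NV meets QP at Y = (0, -3/4)
V = N + t·(Y−N) with t = -1/4, so NV:VY = -1/4:5/4

NV:VY = -1/5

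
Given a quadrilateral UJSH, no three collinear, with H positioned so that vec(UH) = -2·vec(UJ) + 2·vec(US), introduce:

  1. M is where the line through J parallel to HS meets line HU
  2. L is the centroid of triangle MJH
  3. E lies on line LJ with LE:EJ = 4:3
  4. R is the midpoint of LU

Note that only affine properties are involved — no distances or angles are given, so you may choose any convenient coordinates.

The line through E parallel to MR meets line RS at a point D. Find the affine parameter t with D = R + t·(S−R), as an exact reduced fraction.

t = 11/21

Set U = (0, 0), J = (1, 0), S = (0, 1), H = (-2, 2); any affine frame gives the same invariant.
1. M is where the line through J parallel to HS meets line HU ⇒ M = (-1, 1)
2. L is the centroid of triangle MJH ⇒ L = (-2/3, 1)
3. E lies on line LJ with LE:EJ = 4:3 ⇒ E = (2/7, 3/7)
4. R is the midpoint of LU ⇒ R = (-1/3, 1/2)
through E parallel to MR: direction (2/3, -1/2); meets RS at D = (-10/63, 16/21)
D = R + t·(S−R) with t = 11/21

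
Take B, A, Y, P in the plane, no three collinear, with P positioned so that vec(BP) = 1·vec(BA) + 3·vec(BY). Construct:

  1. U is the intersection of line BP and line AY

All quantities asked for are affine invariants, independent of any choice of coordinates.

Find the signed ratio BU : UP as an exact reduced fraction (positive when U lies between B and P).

BU:UP = 1/3

Assign B = (0, 0), A = (1, 0), Y = (0, 1), P = (1, 3) — the answer is frame-independent, so this choice is without loss of generality.
1. U is the intersection of line BP and line AY ⇒ U = (1/4, 3/4)
U = B + t·(P−B) with t = 1/4, so BU:UP = t:(1−t) = 1/4:3/4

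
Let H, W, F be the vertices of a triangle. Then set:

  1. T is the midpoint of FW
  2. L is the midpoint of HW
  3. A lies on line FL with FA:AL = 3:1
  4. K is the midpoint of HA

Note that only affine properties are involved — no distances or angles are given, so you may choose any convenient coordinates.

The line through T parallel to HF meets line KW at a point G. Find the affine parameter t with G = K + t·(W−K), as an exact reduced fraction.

t = 5/13

Work in coordinates with H = (0, 0), W = (1, 0), F = (0, 1).
1. T is the midpoint of FW ⇒ T = (1/2, 1/2)
2. L is the midpoint of HW ⇒ L = (1/2, 0)
3. A lies on line FL with FA:AL = 3:1 ⇒ A = (3/8, 1/4)
4. K is the midpoint of HA ⇒ K = (3/16, 1/8)
through T parallel to HF: direction (0, 1); meets KW at G = (1/2, 1/13)
G = K + t·(W−K) with t = 5/13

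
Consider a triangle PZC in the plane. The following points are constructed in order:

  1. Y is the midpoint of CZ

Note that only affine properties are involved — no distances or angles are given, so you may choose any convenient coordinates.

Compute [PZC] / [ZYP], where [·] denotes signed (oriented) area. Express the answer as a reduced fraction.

[PZC]:[ZYP] = 2

Choose coordinates P = (0, 0), Z = (1, 0), C = (0, 1).
1. Y is the midpoint of CZ ⇒ Y = (1/2, 1/2)
2·[PZC] = 1, 2·[ZYP] = 1/2
[PZC]:[ZYP] = 1:1/2 = 2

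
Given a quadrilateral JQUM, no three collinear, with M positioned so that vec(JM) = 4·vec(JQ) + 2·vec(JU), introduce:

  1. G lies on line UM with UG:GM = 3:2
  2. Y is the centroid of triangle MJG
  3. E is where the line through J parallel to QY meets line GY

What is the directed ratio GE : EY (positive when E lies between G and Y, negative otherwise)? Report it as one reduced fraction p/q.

GE:EY = -8/9

Assign J = (0, 0), Q = (1, 0), U = (0, 1), M = (4, 2) — the answer is frame-independent, so this choice is without loss of generality.
1. G lies on line UM with UG:GM = 3:2 ⇒ G = (12/5, 8/5)
2. Y is the centroid of triangle MJG ⇒ Y = (32/15, 6/5)
3. E is where the line through J parallel to QY meets line GY ⇒ E = (68/15, 24/5)
E = G + t·(Y−G) with t = -8, so GE:EY = t:(1−t) = -8:9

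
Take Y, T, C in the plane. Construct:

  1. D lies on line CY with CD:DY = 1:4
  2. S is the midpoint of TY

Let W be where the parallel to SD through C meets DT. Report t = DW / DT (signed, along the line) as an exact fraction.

Work in coordinates with Y = (0, 0), T = (1, 0), C = (0, 1).
1. D lies on line CY with CD:DY = 1:4 ⇒ D = (0, 4/5)
2. S is the midpoint of TY ⇒ S = (1/2, 0)
through C parallel to SD: direction (-1/2, 4/5); meets DT at W = (1/4, 3/5)
W = D + t·(T−D) with t = 1/4

t = 1/4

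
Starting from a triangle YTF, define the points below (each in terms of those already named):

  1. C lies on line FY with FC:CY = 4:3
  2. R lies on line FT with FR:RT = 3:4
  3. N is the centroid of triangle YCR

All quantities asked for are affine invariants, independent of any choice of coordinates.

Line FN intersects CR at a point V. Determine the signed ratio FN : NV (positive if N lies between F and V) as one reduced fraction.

FN:NV = -5

Work in coordinates with Y = (0, 0), T = (1, 0), F = (0, 1).
1. C lies on line FY with FC:CY = 4:3 ⇒ C = (0, 3/7)
2. R lies on line FT with FR:RT = 3:4 ⇒ R = (3/7, 4/7)
3. N is the centroid of triangle YCR ⇒ N = (1/7, 1/3)
line FN meets CR at V = (4/35, 7/15)
N = F + t·(V−F) with t = 5/4, so FN:NV = 5/4:-1/4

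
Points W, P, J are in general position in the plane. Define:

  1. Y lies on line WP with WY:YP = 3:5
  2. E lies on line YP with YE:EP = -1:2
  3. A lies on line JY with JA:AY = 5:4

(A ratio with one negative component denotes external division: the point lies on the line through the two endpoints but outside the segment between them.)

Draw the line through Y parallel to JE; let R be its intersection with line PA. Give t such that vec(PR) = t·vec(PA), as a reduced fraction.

t = 9/13

Choose coordinates W = (0, 0), P = (1, 0), J = (0, 1).
1. Y lies on line WP with WY:YP = 3:5 ⇒ Y = (3/8, 0)
2. E lies on line YP with YE:EP = -1:2 ⇒ E = (-1/4, 0)
3. A lies on line JY with JA:AY = 5:4 ⇒ A = (5/24, 4/9)
through Y parallel to JE: direction (-1/4, -1); meets PA at R = (47/104, 4/13)
R = P + t·(A−P) with t = 9/13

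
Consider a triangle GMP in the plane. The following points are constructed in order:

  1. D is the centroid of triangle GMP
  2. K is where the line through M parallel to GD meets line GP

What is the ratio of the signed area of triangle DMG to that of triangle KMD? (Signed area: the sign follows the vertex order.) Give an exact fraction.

[DMG]:[KMD] = -1/3

Work in coordinates with G = (0, 0), M = (1, 0), P = (0, 1).
1. D is the centroid of triangle GMP ⇒ D = (1/3, 1/3)
2. K is where the line through M parallel to GD meets line GP ⇒ K = (0, -1)
2·[DMG] = -1/3, 2·[KMD] = 1
[DMG]:[KMD] = -1/3:1 = -1/3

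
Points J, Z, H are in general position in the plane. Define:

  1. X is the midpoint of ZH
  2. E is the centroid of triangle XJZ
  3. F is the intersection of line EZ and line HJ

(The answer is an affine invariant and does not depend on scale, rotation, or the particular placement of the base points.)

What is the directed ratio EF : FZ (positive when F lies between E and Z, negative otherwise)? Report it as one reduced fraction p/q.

Choose coordinates J = (0, 0), Z = (1, 0), H = (0, 1).
1. X is the midpoint of ZH ⇒ X = (1/2, 1/2)
2. E is the centroid of triangle XJZ ⇒ E = (1/2, 1/6)
3. F is the intersection of line EZ and line HJ ⇒ F = (0, 1/3)
F = E + t·(Z−E) with t = -1, so EF:FZ = t:(1−t) = -1:2

EF:FZ = -1/2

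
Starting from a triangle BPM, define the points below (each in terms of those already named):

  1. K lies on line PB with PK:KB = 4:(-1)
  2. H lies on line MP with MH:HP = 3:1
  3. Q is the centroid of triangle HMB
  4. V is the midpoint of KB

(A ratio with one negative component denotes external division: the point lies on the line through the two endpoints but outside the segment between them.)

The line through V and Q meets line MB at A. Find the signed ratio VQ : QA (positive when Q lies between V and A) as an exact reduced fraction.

VQ:QA = -5/3

Work in coordinates with B = (0, 0), P = (1, 0), M = (0, 1).
1. K lies on line PB with PK:KB = 4:(-1) ⇒ K = (-1/3, 0)
2. H lies on line MP with MH:HP = 3:1 ⇒ H = (3/4, 1/4)
3. Q is the centroid of triangle HMB ⇒ Q = (1/4, 5/12)
4. V is the midpoint of KB ⇒ V = (-1/6, 0)
line VQ meets MB at A = (0, 1/6)
Q = V + t·(A−V) with t = 5/2, so VQ:QA = 5/2:-3/2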